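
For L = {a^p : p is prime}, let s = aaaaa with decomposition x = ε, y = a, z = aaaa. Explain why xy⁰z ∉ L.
xy⁰z = aaaa ∉ L

Pumping with i = 0 replaces y = a by y⁰ = ε:
- Original: s = xyz = aaaaa; aaaaa has length 5, which is prime, so it is in L
- Pumped: xy⁰z = ε · ε · aaaa = aaaa
- aaaa has length 4 = 2 × 2, which is not prime, so it is not in L

The pumping lemma would require xy⁰z ∈ L, so this decomposition yields a contradiction.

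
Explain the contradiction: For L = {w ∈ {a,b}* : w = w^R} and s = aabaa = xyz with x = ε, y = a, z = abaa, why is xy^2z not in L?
xy²z = aaabaa ∉ L

Pumping with i = 2 replaces y = a by y² = aa:
- Original: s = xyz = aabaa; aabaa reversed is aabaa, the same string, so it is a palindrome and is in L
- Pumped: xy²z = ε · aa · abaa = aaabaa
- aaabaa reversed is aabaaa ≠ aaabaa, so it is not a palindrome and is not in L

The pumping lemma would require xy²z ∈ L, so this decomposition yields a contradiction.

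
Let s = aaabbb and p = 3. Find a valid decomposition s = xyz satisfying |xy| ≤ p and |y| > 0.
x = '', y = 'aaa', z = 'bbb'

For s = aaabbb and p = 3, one valid decomposition is:
- x = '' (length 0)
- y = 'aaa' (length 3)
- z = 'bbb' (length 3)

Verification:
- xyz = '' + 'aaa' + 'bbb' = aaabbb ✓
- |xy| = 3 ≤ 3 ✓
- |y| = 3 > 0 ✓

All pumping lemma constraints are satisfied.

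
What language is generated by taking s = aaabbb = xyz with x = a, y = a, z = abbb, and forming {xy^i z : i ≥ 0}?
{xy^i z : i ≥ 0} = {a^(2+i) b^3 : i ≥ 0} = {aabbb, aaabbb, aaaabbb, ...}

With x = a, y = a, z = abbb: Starting with aaabbb and pumping the second 'a', we get strings with 2+i a's followed by 3 b's for i = 0, 1, 2, ...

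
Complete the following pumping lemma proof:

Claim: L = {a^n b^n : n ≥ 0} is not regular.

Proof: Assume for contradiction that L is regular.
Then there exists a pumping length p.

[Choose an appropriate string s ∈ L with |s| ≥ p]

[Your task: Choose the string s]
s = a^p b^p

This string is in L (has equal a's and b's) and has length 2p ≥ p.
Any decomposition xyz with |xy| ≤ p means y consists only of a's,
so pumping will unbalance the counts.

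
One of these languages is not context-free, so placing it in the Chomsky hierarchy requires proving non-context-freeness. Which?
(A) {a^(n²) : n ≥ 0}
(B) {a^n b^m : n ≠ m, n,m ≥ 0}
(A) {a^(n²) : n ≥ 0}

(A) {a^(n²) : n ≥ 0} requires the CFL pumping lemma.

- {a^n b^m : n ≠ m, n,m ≥ 0} is context-free (but not regular)
  • Can be shown non-regular with the regular pumping lemma
  • After pumping a's, we can make n = m

- {a^(n²) : n ≥ 0} is NOT context-free
  • Requires the CFL pumping lemma to prove
  • Gaps between squares grow unboundedly

The CFL pumping lemma is "stronger" in that it can prove non-membership
in the larger class of context-free languages.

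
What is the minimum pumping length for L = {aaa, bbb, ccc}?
p = 4

For a finite language L, the pumping lemma holds vacuously if p > max|s| for s ∈ L.

The longest string in L = {aaa, bbb, ccc} has length 3.
If p = 4, then no string s ∈ L has |s| ≥ p, so the condition is vacuously true.

The minimum pumping length is p = 4.

Why no smaller p works: for any p ≤ 3, the longest string s ∈ L has |s| = 3 ≥ p, so it would
have to be pumpable; but pumping up (i = 2, 3, ...) produces ever longer strings, which cannot all lie in the
finite language L. So the pumping property fails for every p ≤ 3.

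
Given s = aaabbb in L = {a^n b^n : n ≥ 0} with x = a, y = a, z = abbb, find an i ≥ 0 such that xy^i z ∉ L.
i = 2

xy²z = a · aa · abbb = aaaabbb; aaaabbb has 4 a's and 3 b's; 4 ≠ 3, so it is not in L.
(Other choices also work, e.g. i = 0, 3; only i = 1 is guaranteed to stay in L since xy¹z = s.)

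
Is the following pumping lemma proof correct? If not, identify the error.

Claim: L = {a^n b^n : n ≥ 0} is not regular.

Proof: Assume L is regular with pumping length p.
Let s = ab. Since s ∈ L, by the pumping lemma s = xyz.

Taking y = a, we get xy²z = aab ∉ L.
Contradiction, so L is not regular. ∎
The proof is INCORRECT.

Error: The string s = ab may be shorter than p.
The pumping lemma only applies to strings with |s| ≥ p, and p is not under our control.
We must choose s in terms of p, e.g. s = a^p b^p, to ensure |s| ≥ p.
(The proof also fixes one particular y; a valid argument must handle every decomposition with |xy| ≤ p and |y| ≥ 1 — for s = a^p b^p this forces y = a^k, and then xy²z = a^(p+k) b^p ∉ L.)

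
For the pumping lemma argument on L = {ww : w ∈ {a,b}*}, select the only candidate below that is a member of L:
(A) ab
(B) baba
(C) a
(B) baba

The pumping lemma is applied to a string s that lies in L, so first check membership of each option:
- (A) ab has length 2; its halves are a and b, which differ, so it is not in L ✗
- (B) baba splits into halves ba · ba, which are equal, so it is in L (w = ba) ✓
- (C) a has odd length 1, so it cannot be written as ww and is not in L ✗

Only (B) baba is in L, so it is the only candidate that could play the role of s.
(In a complete proof one picks s in terms of the pumping length p so that |s| ≥ p is guaranteed; a fixed string like baba illustrates the shape of such an s.)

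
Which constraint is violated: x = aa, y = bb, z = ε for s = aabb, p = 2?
Violated: |xy| ≤ p

The decomposition x = aa, y = bb, z = ε for s = aabb with p = 2
violates the constraint: |xy| ≤ p

|xy| = |aabb| = 4 > 2 = p. The decomposition puts too many characters in xy.

Pumping lemma constraints:
1. xyz = s (decomposition is valid)
2. |xy| ≤ p
3. |y| > 0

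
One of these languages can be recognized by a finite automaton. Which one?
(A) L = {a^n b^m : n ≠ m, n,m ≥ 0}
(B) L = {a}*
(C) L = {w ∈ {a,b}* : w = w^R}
(B) {a}*

(B) L = {a}* is regular.

This can be recognized by a finite automaton (DFA/NFA).
Regular expressions like {a}* define regular languages.

The other choices are not regular:
- {w ∈ {a,b}* : w = w^R}: After pumping, the string is no longer symmetric
- {a^n b^m : n ≠ m, n,m ≥ 0}: After pumping a's, we can make n = m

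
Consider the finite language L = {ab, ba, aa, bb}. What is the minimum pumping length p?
p = 3

For a finite language L, the pumping lemma holds vacuously if p > max|s| for s ∈ L.

The longest string in L = {ab, ba, aa, bb} has length 2.
If p = 3, then no string s ∈ L has |s| ≥ p, so the condition is vacuously true.

The minimum pumping length is p = 3.

Why no smaller p works: for any p ≤ 2, the longest string s ∈ L has |s| = 2 ≥ p, so it would
have to be pumpable; but pumping up (i = 2, 3, ...) produces ever longer strings, which cannot all lie in the
finite language L. So the pumping property fails for every p ≤ 2.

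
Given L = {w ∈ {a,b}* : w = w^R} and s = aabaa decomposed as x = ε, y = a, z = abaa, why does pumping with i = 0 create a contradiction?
xy⁰z = abaa ∉ L

Pumping with i = 0 replaces y = a by y⁰ = ε:
- Original: s = xyz = aabaa; aabaa reversed is aabaa, the same string, so it is a palindrome and is in L
- Pumped: xy⁰z = ε · ε · abaa = abaa
- abaa reversed is aaba ≠ abaa, so it is not a palindrome and is not in L

The pumping lemma would require xy⁰z ∈ L, so this decomposition yields a contradiction.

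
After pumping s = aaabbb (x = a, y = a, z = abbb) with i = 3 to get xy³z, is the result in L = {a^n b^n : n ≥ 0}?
No

xy³z = a · aaa · abbb = aaaaabbb.
aaaaabbb has 5 a's and 3 b's; 5 ≠ 3, so it is not in L.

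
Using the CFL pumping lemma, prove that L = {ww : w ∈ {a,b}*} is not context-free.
Assume for contradiction that L is context-free, and let p ≥ 1 be the pumping length given by the pumping lemma for CFLs.
Choose s = a^p b^p a^p b^p. Then s ∈ L (take w = a^p b^p) and |s| = 4p ≥ p.
By the CFL pumping lemma, s = uvxyz for some u, v, x, y, z with |vxy| ≤ p, |vy| ≥ 1, and uv^i xy^i z ∈ L for every i ≥ 0.

Write s as four blocks A₁ B₁ A₂ B₂ with A₁ = A₂ = a^p and B₁ = B₂ = b^p. Since |vxy| ≤ p, the window vxy lies inside at most two adjacent blocks. Take i = 0 and let t = uxz, so |t| = 4p − |vy| with 1 ≤ |vy| ≤ p. If |t| is odd, t ∉ L immediately, so assume |vy| is even (hence |vy| ≥ 2) and |t|/2 = 2p − |vy|/2, which satisfies p ≤ |t|/2 ≤ 2p − 1.

Case 1 (vxy inside A₁B₁): t = a^(p−j) b^(p−l) a^p b^p with j + l = |vy|. The second half of t has length < 2p, so it is a suffix of the trailing a^p b^p and ends in b; the first half is a^(p−j) b^(p−l) a^((j+l)/2), which ends in a because (j+l)/2 ≥ 1. The halves differ, so t ∉ L.

Case 2 (vxy inside B₁A₂, straddling the middle): t = a^p b^(p−j) a^(p−l) b^p with j + l = |vy|. If t = ww, then w is a prefix of t of length ≥ p, so w begins with a^p; and w is a suffix of t of length ≥ p, so w ends with b^p. That forces |w| ≥ 2p, contradicting |w| = |t|/2 ≤ 2p − 1. So t ∉ L.

Case 3 (vxy inside A₂B₂): t = a^p b^p a^(p−j) b^(p−l) with j + l = |vy|. The first half of t is a prefix of a^p b^p, so it begins with a; the second half is b^((j+l)/2) a^(p−j) b^(p−l), which begins with b. The halves differ, so t ∉ L.

In every case uv⁰xy⁰z = uxz ∉ L.

This contradicts the CFL pumping lemma, which requires uv^i xy^i z ∈ L for all i ≥ 0.
Hence L = {ww : w ∈ {a,b}*} is not context-free. ∎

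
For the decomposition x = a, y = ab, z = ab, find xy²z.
aababab

Given x = 'a', y = 'ab', z = 'ab' and i = 2:

xy^2z = x + y·y·...·y (2 times) + z
       = 'a' + 'ab'^2 + 'ab'
       = 'a' + 'abab' + 'ab'
       = 'aababab'

The pumped string is 'aababab' with length 7.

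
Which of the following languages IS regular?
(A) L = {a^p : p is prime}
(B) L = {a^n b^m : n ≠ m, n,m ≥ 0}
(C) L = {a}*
(C) {a}*

(C) L = {a}* is regular.

This can be recognized by a finite automaton (DFA/NFA).
Regular expressions like {a}* define regular languages.

The other choices are not regular:
- {a^n b^m : n ≠ m, n,m ≥ 0}: After pumping a's, we can make n = m
- {a^p : p is prime}: After pumping, the length becomes composite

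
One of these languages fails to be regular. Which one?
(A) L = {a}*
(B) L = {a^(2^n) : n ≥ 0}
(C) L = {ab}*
(B) {a^(2^n) : n ≥ 0}

(B) L = {a^(2^n) : n ≥ 0} is NOT regular.

The pumping lemma can be used to prove this:
After pumping, length is no longer a power of 2

The other languages are regular because they can be recognized by finite automata.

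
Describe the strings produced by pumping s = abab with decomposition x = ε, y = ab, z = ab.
{xy^i z : i ≥ 0} = {(ab)^(i+1) : i ≥ 0} = {ab, abab, ababab, ...}

With x = ε, y = ab, z = ab: Pumping 'ab' gives strings of alternating a's and b's.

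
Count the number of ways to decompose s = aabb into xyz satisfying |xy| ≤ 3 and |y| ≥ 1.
6

For s = 'aabb' with pumping length p = 3:

Constraints: |xy| ≤ 3, |y| > 0

Valid decompositions (|xy| ≤ p, |y| ≥ 1):
  • x='', y='a', z='abb'
  • x='a', y='a', z='bb'
  • x='', y='aa', z='bb'
  • x='aa', y='b', z='b'
  • x='a', y='ab', z='b'
  • x='', y='aab', z='b'

Total count: 6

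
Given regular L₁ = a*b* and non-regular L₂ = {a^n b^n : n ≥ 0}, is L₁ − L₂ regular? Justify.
No — L₁ − L₂ is not regular.

a*b* − {a^n b^n} = {a^n b^m : n ≠ m}. If this were regular, then its complement intersected with a*b*, namely {a^n b^n : n ≥ 0}, would be regular too (closure under complement and intersection) — contradiction. So L₁ − L₂ is not regular.

Note that the bare facts "L₁ regular, L₂ non-regular" do not settle the question by themselves: the closure of regular languages under ∪, ∩, complement and difference applies only when BOTH operands are regular. With a non-regular operand the result can come out regular or non-regular depending on the specific languages, so one has to work out L₁ − L₂ for this particular pair, as above.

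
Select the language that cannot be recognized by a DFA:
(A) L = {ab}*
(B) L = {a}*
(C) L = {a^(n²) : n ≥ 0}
(C) {a^(n²) : n ≥ 0}

(C) L = {a^(n²) : n ≥ 0} is NOT regular.

The pumping lemma can be used to prove this:
After pumping, length is no longer a perfect square

The other languages are regular because they can be recognized by finite automata.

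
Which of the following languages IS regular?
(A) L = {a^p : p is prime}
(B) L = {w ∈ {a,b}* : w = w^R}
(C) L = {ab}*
(C) {ab}*

(C) L = {ab}* is regular.

This can be recognized by a finite automaton (DFA/NFA).
Regular expressions like {ab}* define regular languages.

The other choices are not regular:
- {w ∈ {a,b}* : w = w^R}: After pumping, the string is no longer symmetric
- {a^p : p is prime}: After pumping, the length becomes composite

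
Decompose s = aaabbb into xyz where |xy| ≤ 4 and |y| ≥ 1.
x = 'aa', y = 'ab', z = 'bb'

For s = aaabbb and p = 4, one valid decomposition is:
- x = 'aa' (length 2)
- y = 'ab' (length 2)
- z = 'bb' (length 2)

Verification:
- xyz = 'aa' + 'ab' + 'bb' = aaabbb ✓
- |xy| = 4 ≤ 4 ✓
- |y| = 2 > 0 ✓

All pumping lemma constraints are satisfied.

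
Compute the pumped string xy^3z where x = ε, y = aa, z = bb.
aaaaaabb

Given x = '', y = 'aa', z = 'bb' and i = 3:

xy^3z = x + y·y·...·y (3 times) + z
       = '' + 'aa'^3 + 'bb'
       = '' + 'aaaaaa' + 'bb'
       = 'aaaaaabb'

The pumped string is 'aaaaaabb' with length 8.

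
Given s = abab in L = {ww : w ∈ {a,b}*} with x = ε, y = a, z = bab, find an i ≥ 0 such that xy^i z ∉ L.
i = 2

xy²z = ε · aa · bab = aabab; aabab has odd length 5, so it cannot be written as ww and is not in L.
(Other choices also work, e.g. i = 0, 3; only i = 1 is guaranteed to stay in L since xy¹z = s.)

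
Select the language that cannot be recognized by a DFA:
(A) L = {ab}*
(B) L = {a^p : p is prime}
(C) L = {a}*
(B) {a^p : p is prime}

(B) L = {a^p : p is prime} is NOT regular.

The pumping lemma can be used to prove this:
After pumping, the length becomes composite

The other languages are regular because they can be recognized by finite automata.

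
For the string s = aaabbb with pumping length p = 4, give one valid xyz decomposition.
x = 'a', y = 'a', z = 'abbb'

For s = aaabbb and p = 4, one valid decomposition is:
- x = 'a' (length 1)
- y = 'a' (length 1)
- z = 'abbb' (length 4)

Verification:
- xyz = 'a' + 'a' + 'abbb' = aaabbb ✓
- |xy| = 2 ≤ 4 ✓
- |y| = 1 > 0 ✓

All pumping lemma constraints are satisfied.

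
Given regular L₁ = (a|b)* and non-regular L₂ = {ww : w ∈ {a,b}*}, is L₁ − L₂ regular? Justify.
No — L₁ − L₂ is not regular.

L₁ − L₂ is the complement of {ww} within {a,b}*. If it were regular, its complement {ww} would be regular as well (regular languages are closed under complement) — contradiction. So L₁ − L₂ is not regular.

Note that the bare facts "L₁ regular, L₂ non-regular" do not settle the question by themselves: the closure of regular languages under ∪, ∩, complement and difference applies only when BOTH operands are regular. With a non-regular operand the result can come out regular or non-regular depending on the specific languages, so one has to work out L₁ − L₂ for this particular pair, as above.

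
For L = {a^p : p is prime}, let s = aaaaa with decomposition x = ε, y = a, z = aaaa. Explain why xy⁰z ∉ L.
xy⁰z = aaaa ∉ L

Pumping with i = 0 replaces y = a by y⁰ = ε:
- Original: s = xyz = aaaaa; aaaaa has length 5, which is prime, so it is in L
- Pumped: xy⁰z = ε · ε · aaaa = aaaa
- aaaa has length 4 = 2 × 2, which is not prime, so it is not in L

The pumping lemma would require xy⁰z ∈ L, so this decomposition yields a contradiction.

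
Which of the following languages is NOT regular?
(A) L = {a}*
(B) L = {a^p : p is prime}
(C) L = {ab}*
(B) {a^p : p is prime}

(B) L = {a^p : p is prime} is NOT regular.

The pumping lemma can be used to prove this:
After pumping, the length becomes composite

The other languages are regular because they can be recognized by finite automata.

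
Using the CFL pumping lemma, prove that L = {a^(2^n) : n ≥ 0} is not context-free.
Assume for contradiction that L is context-free, and let p ≥ 1 be the pumping length given by the pumping lemma for CFLs.
Choose s = a^(2^p). Then s ∈ L and |s| = 2^p ≥ p.
By the CFL pumping lemma, s = uvxyz for some u, v, x, y, z with |vxy| ≤ p, |vy| ≥ 1, and uv^i xy^i z ∈ L for every i ≥ 0.
All symbols are a's, so only lengths matter: let k = |vy|, with 1 ≤ k ≤ |vxy| ≤ p < 2^p.

Take i = 2: |uv²xy²z| = 2^p + k, and 2^p < 2^p + k < 2^p + 2^p = 2^(p+1).
So the length lies strictly between consecutive powers of two and is not a power of 2; uv²xy²z ∉ L.

This contradicts the CFL pumping lemma, which requires uv^i xy^i z ∈ L for all i ≥ 0.
Hence L = {a^(2^n) : n ≥ 0} is not context-free. ∎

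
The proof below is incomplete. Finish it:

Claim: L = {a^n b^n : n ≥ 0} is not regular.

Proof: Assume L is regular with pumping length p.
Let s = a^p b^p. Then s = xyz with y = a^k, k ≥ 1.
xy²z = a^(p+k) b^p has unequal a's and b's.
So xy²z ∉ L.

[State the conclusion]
This contradicts the pumping lemma for regular languages,
which guarantees xy^i z ∈ L for all i ≥ 0.

Since our assumption that L is regular leads to a contradiction,
we conclude that L = {a^n b^n : n ≥ 0} is NOT regular. ∎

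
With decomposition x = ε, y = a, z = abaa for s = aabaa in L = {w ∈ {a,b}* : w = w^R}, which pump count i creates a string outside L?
i = 0

xy⁰z = ε · ε · abaa = abaa; abaa reversed is aaba ≠ abaa, so it is not a palindrome and is not in L.
(Other choices also work, e.g. i = 2, 3; only i = 1 is guaranteed to stay in L since xy¹z = s.)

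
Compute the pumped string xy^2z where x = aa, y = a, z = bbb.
aaaabbb

Given x = 'aa', y = 'a', z = 'bbb' and i = 2:

xy^2z = x + y·y·...·y (2 times) + z
       = 'aa' + 'a'^2 + 'bbb'
       = 'aa' + 'aa' + 'bbb'
       = 'aaaabbb'

The pumped string is 'aaaabbb' with length 7.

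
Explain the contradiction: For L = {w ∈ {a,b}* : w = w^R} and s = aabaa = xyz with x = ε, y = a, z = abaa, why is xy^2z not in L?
xy²z = aaabaa ∉ L

Pumping with i = 2 replaces y = a by y² = aa:
- Original: s = xyz = aabaa; aabaa reversed is aabaa, the same string, so it is a palindrome and is in L
- Pumped: xy²z = ε · aa · abaa = aaabaa
- aaabaa reversed is aabaaa ≠ aaabaa, so it is not a palindrome and is not in L

The pumping lemma would require xy²z ∈ L, so this decomposition yields a contradiction.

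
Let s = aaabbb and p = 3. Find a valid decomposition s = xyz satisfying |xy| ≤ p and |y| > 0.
x = 'aa', y = 'a', z = 'bbb'

For s = aaabbb and p = 3, one valid decomposition is:
- x = 'aa' (length 2)
- y = 'a' (length 1)
- z = 'bbb' (length 3)

Verification:
- xyz = 'aa' + 'a' + 'bbb' = aaabbb ✓
- |xy| = 3 ≤ 3 ✓
- |y| = 1 > 0 ✓

All pumping lemma constraints are satisfied.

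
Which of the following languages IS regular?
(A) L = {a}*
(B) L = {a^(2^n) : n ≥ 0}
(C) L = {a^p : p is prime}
(A) {a}*

(A) L = {a}* is regular.

This can be recognized by a finite automaton (DFA/NFA).
Regular expressions like {a}* define regular languages.

The other choices are not regular:
- {a^(2^n) : n ≥ 0}: After pumping, length is no longer a power of 2
- {a^p : p is prime}: After pumping, the length becomes composite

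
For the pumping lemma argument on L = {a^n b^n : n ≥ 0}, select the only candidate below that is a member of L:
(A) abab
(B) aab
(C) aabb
(C) aabb

The pumping lemma is applied to a string s that lies in L, so first check membership of each option:
- (A) abab has an a after a b, so it is not of the form a^n b^n and is not in L ✗
- (B) aab has 2 a's and 1 b's; 2 ≠ 1, so it is not in L ✗
- (C) aabb = a^2 b^2 has equal counts (2 = 2), so it is in L ✓

Only (C) aabb is in L, so it is the only candidate that could play the role of s.
(In a complete proof one picks s in terms of the pumping length p so that |s| ≥ p is guaranteed; a fixed string like aabb illustrates the shape of such an s.)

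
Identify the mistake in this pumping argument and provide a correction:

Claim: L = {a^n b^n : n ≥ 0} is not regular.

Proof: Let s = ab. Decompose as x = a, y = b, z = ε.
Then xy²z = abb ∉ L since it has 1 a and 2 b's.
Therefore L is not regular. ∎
Error: The string s = ab might be shorter than the pumping length p.

Correction: Choose s = a^p b^p to ensure |s| ≥ p. Also, the decomposition is wrong: with |xy| ≤ p, y cannot include b's when s starts with p a's.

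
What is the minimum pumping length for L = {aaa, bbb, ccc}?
p = 4

For a finite language L, the pumping lemma holds vacuously if p > max|s| for s ∈ L.

The longest string in L = {aaa, bbb, ccc} has length 3.
If p = 4, then no string s ∈ L has |s| ≥ p, so the condition is vacuously true.

The minimum pumping length is p = 4.

Why no smaller p works: for any p ≤ 3, the longest string s ∈ L has |s| = 3 ≥ p, so it would
have to be pumpable; but pumping up (i = 2, 3, ...) produces ever longer strings, which cannot all lie in the
finite language L. So the pumping property fails for every p ≤ 3.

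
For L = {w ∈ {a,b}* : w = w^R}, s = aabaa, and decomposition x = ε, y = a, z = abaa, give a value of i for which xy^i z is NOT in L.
i = 0

xy⁰z = ε · ε · abaa = abaa; abaa reversed is aaba ≠ abaa, so it is not a palindrome and is not in L.
(Other choices also work, e.g. i = 2, 3; only i = 1 is guaranteed to stay in L since xy¹z = s.)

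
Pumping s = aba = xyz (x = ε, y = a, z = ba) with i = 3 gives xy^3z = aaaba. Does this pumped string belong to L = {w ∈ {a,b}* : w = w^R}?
No

xy³z = ε · aaa · ba = aaaba.
aaaba reversed is abaaa ≠ aaaba, so it is not a palindrome and is not in L.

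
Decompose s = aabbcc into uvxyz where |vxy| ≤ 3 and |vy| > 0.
u='aa', v='b', x='b', y='c', z='c'

For s = aabbcc with pumping length p = 3:

One valid decomposition:
- u = 'aa'
- v = 'b'
- x = 'b'
- y = 'c'
- z = 'c'

Verification:
- uvxyz = 'aa' + 'b' + 'b' + 'c' + 'c' = aabbcc ✓
- |vxy| = |'bbc'| = 3 ≤ 3 ✓
- |vy| = |'bc'| = 2 > 0 ✓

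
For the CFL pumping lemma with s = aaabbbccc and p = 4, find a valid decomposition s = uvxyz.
u='aa', v='a', x='bb', y='b', z='ccc'

For s = aaabbbccc with pumping length p = 4:

One valid decomposition:
- u = 'aa'
- v = 'a'
- x = 'bb'
- y = 'b'
- z = 'ccc'

Verification:
- uvxyz = 'aa' + 'a' + 'bb' + 'b' + 'ccc' = aaabbbccc ✓
- |vxy| = |'abbb'| = 4 ≤ 4 ✓
- |vy| = |'ab'| = 2 > 0 ✓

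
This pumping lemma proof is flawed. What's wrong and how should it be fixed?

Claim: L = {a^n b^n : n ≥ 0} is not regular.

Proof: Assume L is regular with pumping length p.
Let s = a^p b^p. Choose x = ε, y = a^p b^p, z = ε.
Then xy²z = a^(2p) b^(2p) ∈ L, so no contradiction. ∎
Error: The decomposition violates |xy| ≤ p. With y = a^p b^p, |xy| = |y| = 2p > p. (The proof also miscomputes xy²z, which would be a^p b^p a^p b^p rather than a^(2p) b^(2p), and it wrongly treats one harmless decomposition as settling the matter — the prover does not get to choose the decomposition.)

Correction: The pumping lemma requires |xy| ≤ p, and the argument must handle every decomposition satisfying |xy| ≤ p, |y| ≥ 1. Since s starts with p a's, any such y consists only of a's, say y = a^k with k ≥ 1. Then xy²z = a^(p+k) b^p has unequal numbers of a's and b's, so xy²z ∉ L — the required contradiction.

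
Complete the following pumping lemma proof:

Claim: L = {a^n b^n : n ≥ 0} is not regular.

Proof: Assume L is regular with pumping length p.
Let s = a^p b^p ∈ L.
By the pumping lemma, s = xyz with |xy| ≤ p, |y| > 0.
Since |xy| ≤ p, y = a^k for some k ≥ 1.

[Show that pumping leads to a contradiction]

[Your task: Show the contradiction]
Consider xy²z = a^(p+k) b^p.

Since k ≥ 1, we have p + k > p.
So xy²z has more a's than b's: (p+k) a's vs p b's.
This means xy²z ∉ L because a^n b^n requires equal counts.

This contradicts the pumping lemma which states xy²z ∈ L.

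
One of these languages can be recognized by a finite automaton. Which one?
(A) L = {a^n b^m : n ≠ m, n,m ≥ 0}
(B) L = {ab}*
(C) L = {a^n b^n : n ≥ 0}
(B) {ab}*

(B) L = {ab}* is regular.

This can be recognized by a finite automaton (DFA/NFA).
Regular expressions like {ab}* define regular languages.

The other choices are not regular:
- {a^n b^m : n ≠ m, n,m ≥ 0}: After pumping a's, we can make n = m
- {a^n b^n : n ≥ 0}: After pumping, the number of a's and b's become unequal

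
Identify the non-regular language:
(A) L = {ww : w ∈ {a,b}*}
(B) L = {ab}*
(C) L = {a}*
(A) {ww : w ∈ {a,b}*}

(A) L = {ww : w ∈ {a,b}*} is NOT regular.

The pumping lemma can be used to prove this:
After pumping, the two halves no longer match

The other languages are regular because they can be recognized by finite automata.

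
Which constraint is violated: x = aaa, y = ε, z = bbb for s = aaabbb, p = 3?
Violated: |y| > 0

The decomposition x = aaa, y = ε, z = bbb for s = aaabbb with p = 3
violates the constraint: |y| > 0

|y| = 0, but the pumping lemma requires |y| > 0 (y must be non-empty).

Pumping lemma constraints:
1. xyz = s (decomposition is valid)
2. |xy| ≤ p
3. |y| > 0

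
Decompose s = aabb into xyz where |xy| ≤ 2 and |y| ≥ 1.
x = '', y = 'aa', z = 'bb'

For s = aabb and p = 2, one valid decomposition is:
- x = '' (length 0)
- y = 'aa' (length 2)
- z = 'bb' (length 2)

Verification:
- xyz = '' + 'aa' + 'bb' = aabb ✓
- |xy| = 2 ≤ 2 ✓
- |y| = 2 > 0 ✓

All pumping lemma constraints are satisfied.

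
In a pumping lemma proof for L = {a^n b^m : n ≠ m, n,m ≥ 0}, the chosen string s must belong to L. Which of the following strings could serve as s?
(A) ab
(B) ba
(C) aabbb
(C) aabbb

The pumping lemma is applied to a string s that lies in L, so first check membership of each option:
- (A) ab = a^1 b^1 has n = m = 1, so it is not in L ✗
- (B) ba has an a after a b, so it is not of the form a^n b^m and is not in L ✗
- (C) aabbb = a^2 b^3 with 2 ≠ 3, so it is in L ✓

Only (C) aabbb is in L, so it is the only candidate that could play the role of s.
(In a complete proof one picks s in terms of the pumping length p so that |s| ≥ p is guaranteed; a fixed string like aabbb illustrates the shape of such an s.)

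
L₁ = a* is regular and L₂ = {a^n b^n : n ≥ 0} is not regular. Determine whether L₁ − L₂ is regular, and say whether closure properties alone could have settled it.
Yes — L₁ − L₂ is regular.

The only string of a* that lies in {a^n b^n} is ε, so L₁ − L₂ = a* − {ε} = a⁺ = aa*, which is regular.

Note that the bare facts "L₁ regular, L₂ non-regular" do not settle the question by themselves: the closure of regular languages under ∪, ∩, complement and difference applies only when BOTH operands are regular. With a non-regular operand the result can come out regular or non-regular depending on the specific languages, so one has to work out L₁ − L₂ for this particular pair, as above.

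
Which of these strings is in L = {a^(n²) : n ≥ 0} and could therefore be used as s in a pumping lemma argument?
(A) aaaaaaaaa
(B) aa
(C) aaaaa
(A) aaaaaaaaa

The pumping lemma is applied to a string s that lies in L, so first check membership of each option:
- (A) aaaaaaaaa has length 9 = 3², a perfect square, so it is in L ✓
- (B) aa has length 2, strictly between 1² = 1 and 2² = 4, so it is not in L ✗
- (C) aaaaa has length 5, strictly between 2² = 4 and 3² = 9, so it is not in L ✗

Only (A) aaaaaaaaa is in L, so it is the only candidate that could play the role of s.
(In a complete proof one picks s in terms of the pumping length p so that |s| ≥ p is guaranteed; a fixed string like aaaaaaaaa illustrates the shape of such an s.)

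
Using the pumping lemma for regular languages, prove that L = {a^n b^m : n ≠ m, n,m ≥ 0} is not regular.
Assume for contradiction that L is regular, and let p ≥ 1 be the pumping length given by the pumping lemma.
Choose s = a^p b^(p + p!). Then s ∈ L because p ≠ p + p! (as p! ≥ 1), and |s| ≥ p.
By the pumping lemma, s = xyz for some x, y, z with |xy| ≤ p, |y| ≥ 1, and xy^i z ∈ L for every i ≥ 0.
Since |xy| ≤ p and the first p symbols of s are all a's, y = a^k for some k with 1 ≤ k ≤ p.
For every i ≥ 0, xy^i z = a^(p + (i − 1)k) b^(p + p!).

Because 1 ≤ k ≤ p, k divides p!. Let t = p!/k (a positive integer) and take i = t + 1.
Then the number of a's is p + tk = p + p!, which equals the number of b's.
So xy^(t+1) z = a^(p + p!) b^(p + p!) has equally many a's and b's and is NOT in L.

This contradicts the pumping lemma, which requires xy^i z ∈ L for all i ≥ 0.
Hence L = {a^n b^m : n ≠ m, n,m ≥ 0} is not regular. ∎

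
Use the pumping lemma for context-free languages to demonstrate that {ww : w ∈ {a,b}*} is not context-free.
Assume for contradiction that L is context-free, and let p ≥ 1 be the pumping length given by the pumping lemma for CFLs.
Choose s = a^p b^p a^p b^p. Then s ∈ L (take w = a^p b^p) and |s| = 4p ≥ p.
By the CFL pumping lemma, s = uvxyz for some u, v, x, y, z with |vxy| ≤ p, |vy| ≥ 1, and uv^i xy^i z ∈ L for every i ≥ 0.

Write s as four blocks A₁ B₁ A₂ B₂ with A₁ = A₂ = a^p and B₁ = B₂ = b^p. Since |vxy| ≤ p, the window vxy lies inside at most two adjacent blocks. Take i = 0 and let t = uxz, so |t| = 4p − |vy| with 1 ≤ |vy| ≤ p. If |t| is odd, t ∉ L immediately, so assume |vy| is even (hence |vy| ≥ 2) and |t|/2 = 2p − |vy|/2, which satisfies p ≤ |t|/2 ≤ 2p − 1.

Case 1 (vxy inside A₁B₁): t = a^(p−j) b^(p−l) a^p b^p with j + l = |vy|. The second half of t has length < 2p, so it is a suffix of the trailing a^p b^p and ends in b; the first half is a^(p−j) b^(p−l) a^((j+l)/2), which ends in a because (j+l)/2 ≥ 1. The halves differ, so t ∉ L.

Case 2 (vxy inside B₁A₂, straddling the middle): t = a^p b^(p−j) a^(p−l) b^p with j + l = |vy|. If t = ww, then w is a prefix of t of length ≥ p, so w begins with a^p; and w is a suffix of t of length ≥ p, so w ends with b^p. That forces |w| ≥ 2p, contradicting |w| = |t|/2 ≤ 2p − 1. So t ∉ L.

Case 3 (vxy inside A₂B₂): t = a^p b^p a^(p−j) b^(p−l) with j + l = |vy|. The first half of t is a prefix of a^p b^p, so it begins with a; the second half is b^((j+l)/2) a^(p−j) b^(p−l), which begins with b. The halves differ, so t ∉ L.

In every case uv⁰xy⁰z = uxz ∉ L.

This contradicts the CFL pumping lemma, which requires uv^i xy^i z ∈ L for all i ≥ 0.
Hence L = {ww : w ∈ {a,b}*} is not context-free. ∎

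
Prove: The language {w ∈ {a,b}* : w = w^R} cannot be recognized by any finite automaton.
Assume for contradiction that L is regular, and let p ≥ 1 be the pumping length given by the pumping lemma.
Choose s = a^p b a^p. Then s ∈ L (it reads the same in both directions) and |s| = 2p + 1 ≥ p.
By the pumping lemma, s = xyz for some x, y, z with |xy| ≤ p, |y| ≥ 1, and xy^i z ∈ L for every i ≥ 0.
Since |xy| ≤ p and the first p symbols of s are all a's, y = a^k for some k with 1 ≤ k ≤ p.

Take i = 0: xy⁰z = a^(p − k) b a^p.
Its reversal is a^p b a^(p − k). These differ because the block of a's before the unique b has length p − k in one and p in the other, and p − k ≠ p since k ≥ 1. So xy⁰z is not a palindrome, i.e. xy⁰z ∉ L.

This contradicts the pumping lemma, which requires xy^i z ∈ L for all i ≥ 0.
Hence L = {w ∈ {a,b}* : w = w^R} is not regular. ∎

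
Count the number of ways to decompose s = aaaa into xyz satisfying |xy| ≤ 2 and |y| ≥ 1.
3

For s = 'aaaa' with pumping length p = 2:

Constraints: |xy| ≤ 2, |y| > 0

Valid decompositions (|xy| ≤ p, |y| ≥ 1):
  • x='', y='a', z='aaa'
  • x='a', y='a', z='aa'
  • x='', y='aa', z='aa'

Total count: 3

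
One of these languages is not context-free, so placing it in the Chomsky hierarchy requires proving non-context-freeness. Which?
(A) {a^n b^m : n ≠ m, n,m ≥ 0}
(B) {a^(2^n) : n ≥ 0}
(B) {a^(2^n) : n ≥ 0}

(B) {a^(2^n) : n ≥ 0} requires the CFL pumping lemma.

- {a^n b^m : n ≠ m, n,m ≥ 0} is context-free (but not regular)
  • Can be shown non-regular with the regular pumping lemma
  • After pumping a's, we can make n = m

- {a^(2^n) : n ≥ 0} is NOT context-free
  • Requires the CFL pumping lemma to prove
  • Gaps between powers of 2 grow exponentially

The CFL pumping lemma is "stronger" in that it can prove non-membership
in the larger class of context-free languages.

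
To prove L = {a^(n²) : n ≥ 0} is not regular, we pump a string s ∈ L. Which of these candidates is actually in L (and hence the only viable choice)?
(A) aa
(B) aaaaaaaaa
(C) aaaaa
(B) aaaaaaaaa

The pumping lemma is applied to a string s that lies in L, so first check membership of each option:
- (A) aa has length 2, strictly between 1² = 1 and 2² = 4, so it is not in L ✗
- (B) aaaaaaaaa has length 9 = 3², a perfect square, so it is in L ✓
- (C) aaaaa has length 5, strictly between 2² = 4 and 3² = 9, so it is not in L ✗

Only (B) aaaaaaaaa is in L, so it is the only candidate that could play the role of s.
(In a complete proof one picks s in terms of the pumping length p so that |s| ≥ p is guaranteed; a fixed string like aaaaaaaaa illustrates the shape of such an s.)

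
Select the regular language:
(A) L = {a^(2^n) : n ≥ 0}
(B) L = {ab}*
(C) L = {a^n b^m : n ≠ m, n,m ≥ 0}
(B) {ab}*

(B) L = {ab}* is regular.

This can be recognized by a finite automaton (DFA/NFA).
Regular expressions like {ab}* define regular languages.

The other choices are not regular:
- {a^(2^n) : n ≥ 0}: After pumping, length is no longer a power of 2
- {a^n b^m : n ≠ m, n,m ≥ 0}: After pumping a's, we can make n = m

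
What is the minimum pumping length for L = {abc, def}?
p = 4

For a finite language L, the pumping lemma holds vacuously if p > max|s| for s ∈ L.

The longest string in L = {abc, def} has length 3.
If p = 4, then no string s ∈ L has |s| ≥ p, so the condition is vacuously true.

The minimum pumping length is p = 4.

Why no smaller p works: for any p ≤ 3, the longest string s ∈ L has |s| = 3 ≥ p, so it would
have to be pumpable; but pumping up (i = 2, 3, ...) produces ever longer strings, which cannot all lie in the
finite language L. So the pumping property fails for every p ≤ 3.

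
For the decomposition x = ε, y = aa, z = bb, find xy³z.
aaaaaabb

Given x = '', y = 'aa', z = 'bb' and i = 3:

xy^3z = x + y·y·...·y (3 times) + z
       = '' + 'aa'^3 + 'bb'
       = '' + 'aaaaaa' + 'bb'
       = 'aaaaaabb'

The pumped string is 'aaaaaabb' with length 8.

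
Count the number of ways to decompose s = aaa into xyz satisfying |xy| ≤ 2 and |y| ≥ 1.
3

For s = 'aaa' with pumping length p = 2:

Constraints: |xy| ≤ 2, |y| > 0

Valid decompositions (|xy| ≤ p, |y| ≥ 1):
  • x='', y='a', z='aa'
  • x='a', y='a', z='a'
  • x='', y='aa', z='a'

Total count: 3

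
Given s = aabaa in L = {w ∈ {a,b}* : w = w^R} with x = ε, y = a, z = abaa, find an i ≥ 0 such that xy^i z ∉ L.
i = 2

xy²z = ε · aa · abaa = aaabaa; aaabaa reversed is aabaaa ≠ aaabaa, so it is not a palindrome and is not in L.
(Other choices also work, e.g. i = 0, 3; only i = 1 is guaranteed to stay in L since xy¹z = s.)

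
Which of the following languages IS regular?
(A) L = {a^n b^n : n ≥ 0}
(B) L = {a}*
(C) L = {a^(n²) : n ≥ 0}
(B) {a}*

(B) L = {a}* is regular.

This can be recognized by a finite automaton (DFA/NFA).
Regular expressions like {a}* define regular languages.

The other choices are not regular:
- {a^(n²) : n ≥ 0}: After pumping, length is no longer a perfect square
- {a^n b^n : n ≥ 0}: After pumping, the number of a's and b's become unequal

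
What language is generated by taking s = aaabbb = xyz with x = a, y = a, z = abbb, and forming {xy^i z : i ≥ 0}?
{xy^i z : i ≥ 0} = {a^(2+i) b^3 : i ≥ 0} = {aabbb, aaabbb, aaaabbb, ...}

With x = a, y = a, z = abbb: Starting with aaabbb and pumping the second 'a', we get strings with 2+i a's followed by 3 b's for i = 0, 1, 2, ...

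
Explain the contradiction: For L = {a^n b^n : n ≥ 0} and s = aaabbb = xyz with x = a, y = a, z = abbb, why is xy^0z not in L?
xy⁰z = aabbb ∉ L

Pumping with i = 0 replaces y = a by y⁰ = ε:
- Original: s = xyz = aaabbb; aaabbb = a^3 b^3 has equal counts (3 = 3), so it is in L
- Pumped: xy⁰z = a · ε · abbb = aabbb
- aabbb has 2 a's and 3 b's; 2 ≠ 3, so it is not in L

The pumping lemma would require xy⁰z ∈ L, so this decomposition yields a contradiction.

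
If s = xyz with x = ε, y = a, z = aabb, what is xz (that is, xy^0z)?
aabb

Given x = '', y = 'a', z = 'aabb' and i = 0:

xy^0z = x + y·y·...·y (0 times) + z
       = '' + 'a'^0 + 'aabb'
       = '' + '' + 'aabb'
       = 'aabb'

The pumped string is 'aabb' with length 4.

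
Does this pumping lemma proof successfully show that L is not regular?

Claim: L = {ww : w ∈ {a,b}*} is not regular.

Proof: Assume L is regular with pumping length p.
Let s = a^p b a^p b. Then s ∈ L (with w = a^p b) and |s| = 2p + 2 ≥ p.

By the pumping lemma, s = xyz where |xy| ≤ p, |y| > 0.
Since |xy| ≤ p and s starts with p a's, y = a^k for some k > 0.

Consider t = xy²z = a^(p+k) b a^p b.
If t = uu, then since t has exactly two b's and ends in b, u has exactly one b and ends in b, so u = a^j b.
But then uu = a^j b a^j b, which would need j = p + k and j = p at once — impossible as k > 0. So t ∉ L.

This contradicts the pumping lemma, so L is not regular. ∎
The proof is correct.

This proof is valid because:
1. s = a^p b a^p b is in L and is chosen in terms of p, so |s| ≥ p holds for every p
2. The decomposition analysis is correct: |xy| ≤ p forces y to lie inside the leading a's
3. The contradiction is valid: the argument shows a^(p+k) b a^p b cannot be split into two equal halves
4. The conclusion follows logically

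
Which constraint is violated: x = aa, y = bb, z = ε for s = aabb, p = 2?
Violated: |xy| ≤ p

The decomposition x = aa, y = bb, z = ε for s = aabb with p = 2
violates the constraint: |xy| ≤ p

|xy| = |aabb| = 4 > 2 = p. The decomposition puts too many characters in xy.

Pumping lemma constraints:
1. xyz = s (decomposition is valid)
2. |xy| ≤ p
3. |y| > 0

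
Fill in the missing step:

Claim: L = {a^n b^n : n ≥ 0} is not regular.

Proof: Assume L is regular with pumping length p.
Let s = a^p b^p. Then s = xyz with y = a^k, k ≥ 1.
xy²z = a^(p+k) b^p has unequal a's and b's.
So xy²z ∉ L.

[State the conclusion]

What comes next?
This contradicts the pumping lemma for regular languages,
which guarantees xy^i z ∈ L for all i ≥ 0.

Since our assumption that L is regular leads to a contradiction,
we conclude that L = {a^n b^n : n ≥ 0} is NOT regular. ∎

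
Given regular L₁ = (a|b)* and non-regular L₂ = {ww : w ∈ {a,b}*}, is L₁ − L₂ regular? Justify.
No — L₁ − L₂ is not regular.

L₁ − L₂ is the complement of {ww} within {a,b}*. If it were regular, its complement {ww} would be regular as well (regular languages are closed under complement) — contradiction. So L₁ − L₂ is not regular.

Note that the bare facts "L₁ regular, L₂ non-regular" do not settle the question by themselves: the closure of regular languages under ∪, ∩, complement and difference applies only when BOTH operands are regular. With a non-regular operand the result can come out regular or non-regular depending on the specific languages, so one has to work out L₁ − L₂ for this particular pair, as above.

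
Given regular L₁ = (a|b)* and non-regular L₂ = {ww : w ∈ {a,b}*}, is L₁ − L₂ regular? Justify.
No — L₁ − L₂ is not regular.

L₁ − L₂ is the complement of {ww} within {a,b}*. If it were regular, its complement {ww} would be regular as well (regular languages are closed under complement) — contradiction. So L₁ − L₂ is not regular.

Note that the bare facts "L₁ regular, L₂ non-regular" do not settle the question by themselves: the closure of regular languages under ∪, ∩, complement and difference applies only when BOTH operands are regular. With a non-regular operand the result can come out regular or non-regular depending on the specific languages, so one has to work out L₁ − L₂ for this particular pair, as above.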